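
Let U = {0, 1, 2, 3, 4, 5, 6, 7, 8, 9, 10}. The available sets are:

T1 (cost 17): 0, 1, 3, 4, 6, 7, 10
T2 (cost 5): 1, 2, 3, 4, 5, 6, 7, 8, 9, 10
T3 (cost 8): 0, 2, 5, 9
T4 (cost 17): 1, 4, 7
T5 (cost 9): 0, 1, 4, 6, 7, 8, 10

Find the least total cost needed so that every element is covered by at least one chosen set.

13

T2, T3 cover every element at cost 5 + 8 = 13.
Any cover uses at least 2 sets; among all covering selections none totals below 13.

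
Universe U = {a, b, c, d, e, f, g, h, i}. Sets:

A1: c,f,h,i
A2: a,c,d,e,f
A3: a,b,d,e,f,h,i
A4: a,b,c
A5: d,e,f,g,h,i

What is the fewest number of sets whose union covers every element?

2

A4, A5 together cover {a, b, c, d, e, f, g, h, i} — every element.
No single set contains all 9 elements, so 2 is optimal.
Greedy (largest uncovered first) would take A3, A1, A5 — 3 sets — but 2 suffice.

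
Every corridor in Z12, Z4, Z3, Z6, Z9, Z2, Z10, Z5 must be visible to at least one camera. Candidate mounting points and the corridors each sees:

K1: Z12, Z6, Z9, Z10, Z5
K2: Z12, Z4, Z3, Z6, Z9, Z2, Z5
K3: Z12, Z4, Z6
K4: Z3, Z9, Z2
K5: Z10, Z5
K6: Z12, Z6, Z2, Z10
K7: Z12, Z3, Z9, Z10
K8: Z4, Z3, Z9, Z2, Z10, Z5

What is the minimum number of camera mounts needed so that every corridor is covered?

2

K1, K2 together cover {Z12, Z4, Z3, Z6, Z9, Z2, Z10, Z5} — every corridor.
No single camera mount contains all 8 corridors, so 2 is optimal.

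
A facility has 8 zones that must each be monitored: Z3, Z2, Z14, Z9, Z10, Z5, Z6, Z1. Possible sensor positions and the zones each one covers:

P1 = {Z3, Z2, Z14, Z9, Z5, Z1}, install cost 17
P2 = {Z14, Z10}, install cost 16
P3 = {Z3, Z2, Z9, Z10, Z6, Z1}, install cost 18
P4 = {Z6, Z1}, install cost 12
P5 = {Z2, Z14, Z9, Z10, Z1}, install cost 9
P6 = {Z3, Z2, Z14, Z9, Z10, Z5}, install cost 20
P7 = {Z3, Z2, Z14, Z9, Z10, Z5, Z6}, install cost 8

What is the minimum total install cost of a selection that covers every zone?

17

P5, P7 cover every zone at install cost 9 + 8 = 17.
Any cover uses at least 2 sensor positions; among all covering selections none totals below 17.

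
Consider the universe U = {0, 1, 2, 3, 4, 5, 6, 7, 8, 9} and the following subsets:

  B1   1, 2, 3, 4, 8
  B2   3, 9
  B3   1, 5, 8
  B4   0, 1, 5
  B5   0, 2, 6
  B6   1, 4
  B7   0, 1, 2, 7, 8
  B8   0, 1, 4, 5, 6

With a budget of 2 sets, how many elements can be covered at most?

8

Choosing B1, B8 covers {0, 1, 2, 3, 4, 5, 6, 8} — 8 elements.
No choice of 2 sets does better; here 7, 9 are left uncovered.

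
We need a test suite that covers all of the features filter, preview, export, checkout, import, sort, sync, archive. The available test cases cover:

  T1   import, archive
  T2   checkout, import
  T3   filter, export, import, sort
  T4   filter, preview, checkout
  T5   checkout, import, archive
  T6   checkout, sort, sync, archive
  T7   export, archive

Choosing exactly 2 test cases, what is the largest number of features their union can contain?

Choosing T3, T6 covers {filter, export, checkout, import, sort, sync, archive} — 7 features.
No choice of 2 test cases does better; here preview is left uncovered.

7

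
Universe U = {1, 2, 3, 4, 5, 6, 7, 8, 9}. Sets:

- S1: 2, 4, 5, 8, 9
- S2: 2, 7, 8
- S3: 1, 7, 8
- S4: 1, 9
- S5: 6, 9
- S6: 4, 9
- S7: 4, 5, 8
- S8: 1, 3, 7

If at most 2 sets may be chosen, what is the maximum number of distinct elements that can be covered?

8

Choosing S1, S8 covers {1, 2, 3, 4, 5, 7, 8, 9} — 8 elements.
No choice of 2 sets does better; here 6 is left uncovered.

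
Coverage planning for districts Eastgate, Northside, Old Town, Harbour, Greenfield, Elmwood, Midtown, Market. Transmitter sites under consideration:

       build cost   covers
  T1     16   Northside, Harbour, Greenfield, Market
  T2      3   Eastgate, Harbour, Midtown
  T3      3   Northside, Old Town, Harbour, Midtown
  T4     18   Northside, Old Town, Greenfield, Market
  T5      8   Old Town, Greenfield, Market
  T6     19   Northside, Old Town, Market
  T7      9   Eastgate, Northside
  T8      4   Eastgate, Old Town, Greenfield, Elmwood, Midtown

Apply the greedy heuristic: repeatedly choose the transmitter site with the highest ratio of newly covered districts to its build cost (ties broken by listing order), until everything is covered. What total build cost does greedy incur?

15

Pick 1: T3 adds 4 new (Northside, Old Town, Harbour, Midtown) at build cost 3 (ratio 4/3).
Pick 2: T8 adds 3 new (Eastgate, Greenfield, Elmwood) at build cost 4 (ratio 3/4).
Pick 3: T5 adds 1 new (Market) at build cost 8 (ratio 1/8).
Greedy total build cost: 3 + 4 + 8 = 15.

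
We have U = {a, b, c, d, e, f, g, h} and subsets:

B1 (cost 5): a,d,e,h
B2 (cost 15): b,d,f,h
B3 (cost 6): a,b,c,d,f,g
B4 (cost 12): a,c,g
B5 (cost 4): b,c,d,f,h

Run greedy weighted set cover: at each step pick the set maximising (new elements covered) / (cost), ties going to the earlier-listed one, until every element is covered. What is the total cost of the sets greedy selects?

15

Pick 1: B5 adds 5 new (b, c, d, f, h) at cost 4 (ratio 5/4).
Pick 2: B1 adds 2 new (a, e) at cost 5 (ratio 2/5).
Pick 3: B3 adds 1 new (g) at cost 6 (ratio 1/6).
Greedy total cost: 4 + 5 + 6 = 15. (The true optimum is 11, so greedy overshoots here.)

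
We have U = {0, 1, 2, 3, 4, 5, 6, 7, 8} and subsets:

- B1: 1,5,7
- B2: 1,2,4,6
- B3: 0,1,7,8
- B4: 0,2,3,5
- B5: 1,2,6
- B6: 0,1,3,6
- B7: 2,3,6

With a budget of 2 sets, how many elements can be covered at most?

7

Choosing B2, B3 covers {0, 1, 2, 4, 6, 7, 8} — 7 elements.
No choice of 2 sets does better; here 3, 5 are left uncovered.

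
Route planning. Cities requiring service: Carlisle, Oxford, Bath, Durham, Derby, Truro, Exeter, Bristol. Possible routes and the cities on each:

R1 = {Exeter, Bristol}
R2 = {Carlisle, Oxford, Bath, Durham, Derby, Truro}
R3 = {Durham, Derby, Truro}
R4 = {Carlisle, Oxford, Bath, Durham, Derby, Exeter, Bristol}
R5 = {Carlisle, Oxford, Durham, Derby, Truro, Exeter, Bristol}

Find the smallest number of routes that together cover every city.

2

R1, R2 together cover {Carlisle, Oxford, Bath, Durham, Derby, Truro, Exeter, Bristol} — every city.
No single route contains all 8 cities, so 2 is optimal.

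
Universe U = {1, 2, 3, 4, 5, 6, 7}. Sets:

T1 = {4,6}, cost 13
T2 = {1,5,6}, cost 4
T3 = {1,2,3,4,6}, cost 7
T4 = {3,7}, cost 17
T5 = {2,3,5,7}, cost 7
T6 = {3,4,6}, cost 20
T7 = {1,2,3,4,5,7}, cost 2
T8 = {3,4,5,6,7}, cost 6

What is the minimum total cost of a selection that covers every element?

6

T2, T7 cover every element at cost 4 + 2 = 6.
Any cover uses at least 2 sets; among all covering selections none totals below 6.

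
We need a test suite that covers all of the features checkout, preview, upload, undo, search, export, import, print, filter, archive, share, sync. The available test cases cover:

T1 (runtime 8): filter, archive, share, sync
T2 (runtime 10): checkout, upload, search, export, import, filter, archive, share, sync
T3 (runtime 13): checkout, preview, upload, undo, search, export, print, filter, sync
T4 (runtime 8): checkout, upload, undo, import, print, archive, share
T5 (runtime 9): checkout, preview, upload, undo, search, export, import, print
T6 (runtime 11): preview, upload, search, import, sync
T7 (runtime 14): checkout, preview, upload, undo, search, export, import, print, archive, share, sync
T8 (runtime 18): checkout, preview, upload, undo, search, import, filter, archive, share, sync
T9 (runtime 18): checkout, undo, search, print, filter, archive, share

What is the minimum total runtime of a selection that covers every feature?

17

T1, T5 cover every feature at runtime 8 + 9 = 17.
Any cover uses at least 2 test cases; among all covering selections none totals below 17.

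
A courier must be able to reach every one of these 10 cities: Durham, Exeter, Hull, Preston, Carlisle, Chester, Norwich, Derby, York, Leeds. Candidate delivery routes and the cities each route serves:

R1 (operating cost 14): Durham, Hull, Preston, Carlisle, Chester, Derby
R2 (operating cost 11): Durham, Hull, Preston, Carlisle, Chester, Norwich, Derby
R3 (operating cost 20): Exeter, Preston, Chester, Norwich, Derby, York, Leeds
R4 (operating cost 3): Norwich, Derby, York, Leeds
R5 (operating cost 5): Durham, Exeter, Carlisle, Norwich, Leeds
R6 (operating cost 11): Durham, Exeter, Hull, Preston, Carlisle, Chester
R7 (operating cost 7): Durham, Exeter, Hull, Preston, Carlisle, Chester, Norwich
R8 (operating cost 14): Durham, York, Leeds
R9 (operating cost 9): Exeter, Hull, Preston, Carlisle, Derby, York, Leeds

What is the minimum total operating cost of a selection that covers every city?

10

R4, R7 cover every city at operating cost 3 + 7 = 10.
Any cover uses at least 2 routes; among all covering selections none totals below 10.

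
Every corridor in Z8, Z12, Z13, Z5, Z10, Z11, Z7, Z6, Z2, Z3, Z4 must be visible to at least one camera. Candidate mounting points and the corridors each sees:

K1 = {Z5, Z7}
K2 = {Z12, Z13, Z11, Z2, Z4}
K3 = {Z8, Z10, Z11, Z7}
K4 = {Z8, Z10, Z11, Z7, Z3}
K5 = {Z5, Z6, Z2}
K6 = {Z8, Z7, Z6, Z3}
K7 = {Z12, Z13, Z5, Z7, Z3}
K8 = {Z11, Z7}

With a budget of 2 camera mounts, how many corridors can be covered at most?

9

Choosing K2, K4 covers {Z8, Z12, Z13, Z10, Z11, Z7, Z2, Z3, Z4} — 9 corridors.
No choice of 2 camera mounts does better; here Z5, Z6 are left uncovered.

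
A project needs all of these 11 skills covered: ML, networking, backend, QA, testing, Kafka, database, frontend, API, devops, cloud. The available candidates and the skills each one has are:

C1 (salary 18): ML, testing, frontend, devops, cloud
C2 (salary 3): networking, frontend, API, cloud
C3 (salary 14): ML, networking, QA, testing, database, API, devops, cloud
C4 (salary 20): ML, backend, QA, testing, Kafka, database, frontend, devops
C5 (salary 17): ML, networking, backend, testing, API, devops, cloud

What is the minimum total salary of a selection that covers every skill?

23

C2, C4 cover every skill at salary 3 + 20 = 23.
Any cover uses at least 2 candidates; among all covering selections none totals below 23.
Greedy by coverage-per-salary would pick C2, C3, C4 for 37 — worse than the optimum 23.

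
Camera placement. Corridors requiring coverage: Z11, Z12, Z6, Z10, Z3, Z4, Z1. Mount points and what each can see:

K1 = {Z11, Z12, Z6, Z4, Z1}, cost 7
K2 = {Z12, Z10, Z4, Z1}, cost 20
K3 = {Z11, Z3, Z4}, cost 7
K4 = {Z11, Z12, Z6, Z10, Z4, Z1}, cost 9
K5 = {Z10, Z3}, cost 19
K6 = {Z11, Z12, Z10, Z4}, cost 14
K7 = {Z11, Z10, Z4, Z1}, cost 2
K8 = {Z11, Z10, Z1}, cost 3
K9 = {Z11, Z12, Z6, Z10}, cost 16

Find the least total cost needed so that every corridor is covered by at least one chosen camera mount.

16

K3, K4 cover every corridor at cost 7 + 9 = 16.
Any cover uses at least 2 camera mounts; among all covering selections none totals below 16.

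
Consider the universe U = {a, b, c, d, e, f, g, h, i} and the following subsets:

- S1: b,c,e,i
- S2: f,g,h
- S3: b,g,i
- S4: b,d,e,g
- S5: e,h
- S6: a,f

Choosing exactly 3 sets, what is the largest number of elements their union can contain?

8

Choosing S1, S2, S4 covers {b, c, d, e, f, g, h, i} — 8 elements.
No choice of 3 sets does better; here a is left uncovered.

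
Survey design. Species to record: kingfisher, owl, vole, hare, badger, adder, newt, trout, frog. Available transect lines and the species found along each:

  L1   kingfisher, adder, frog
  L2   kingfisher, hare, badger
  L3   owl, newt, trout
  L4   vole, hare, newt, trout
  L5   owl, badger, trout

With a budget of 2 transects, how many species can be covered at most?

Choosing L1, L4 covers {kingfisher, vole, hare, adder, newt, trout, frog} — 7 species.
No choice of 2 transects does better; here owl, badger are left uncovered.

7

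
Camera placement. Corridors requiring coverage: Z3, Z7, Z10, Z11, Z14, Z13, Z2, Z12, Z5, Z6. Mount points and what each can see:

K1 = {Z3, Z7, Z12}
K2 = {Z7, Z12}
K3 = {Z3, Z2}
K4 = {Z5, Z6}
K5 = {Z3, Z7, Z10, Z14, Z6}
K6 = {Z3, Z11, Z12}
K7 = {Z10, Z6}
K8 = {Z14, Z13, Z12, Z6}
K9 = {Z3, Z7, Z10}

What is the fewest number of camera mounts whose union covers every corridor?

K3, K4, K5, K6, K8 together cover {Z3, Z7, Z10, Z11, Z14, Z13, Z2, Z12, Z5, Z6} — every corridor.
No 4 of the 9 camera mounts cover everything (all 126 size-4 selections fall short), so 5 is minimum.

5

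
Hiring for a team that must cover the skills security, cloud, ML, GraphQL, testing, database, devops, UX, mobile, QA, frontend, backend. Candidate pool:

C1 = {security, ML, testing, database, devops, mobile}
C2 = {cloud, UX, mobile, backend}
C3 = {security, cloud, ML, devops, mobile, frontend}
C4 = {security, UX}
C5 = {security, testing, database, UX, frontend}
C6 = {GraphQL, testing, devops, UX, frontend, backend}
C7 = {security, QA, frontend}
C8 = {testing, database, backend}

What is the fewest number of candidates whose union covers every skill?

C1, C2, C6, C7 together cover {security, cloud, ML, GraphQL, testing, database, devops, UX, mobile, QA, frontend, backend} — every skill.
No 3 of the 8 candidates cover everything (all 56 triples fall short), so 4 is minimum.

4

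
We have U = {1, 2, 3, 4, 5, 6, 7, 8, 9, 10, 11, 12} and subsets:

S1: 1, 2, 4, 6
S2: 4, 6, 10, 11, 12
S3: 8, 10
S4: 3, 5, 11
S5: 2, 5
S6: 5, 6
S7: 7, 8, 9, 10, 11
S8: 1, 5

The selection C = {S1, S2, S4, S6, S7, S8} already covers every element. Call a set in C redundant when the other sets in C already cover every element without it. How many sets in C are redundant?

Drop S1: 2 uncovered — not redundant.
Drop S2: 12 uncovered — not redundant.
Drop S4: 3 uncovered — not redundant.
Drop S6: the rest still cover every element — redundant.
Drop S7: 7, 8, 9 uncovered — not redundant.
Drop S8: the rest still cover every element — redundant.
2 redundant: S6, S8.

2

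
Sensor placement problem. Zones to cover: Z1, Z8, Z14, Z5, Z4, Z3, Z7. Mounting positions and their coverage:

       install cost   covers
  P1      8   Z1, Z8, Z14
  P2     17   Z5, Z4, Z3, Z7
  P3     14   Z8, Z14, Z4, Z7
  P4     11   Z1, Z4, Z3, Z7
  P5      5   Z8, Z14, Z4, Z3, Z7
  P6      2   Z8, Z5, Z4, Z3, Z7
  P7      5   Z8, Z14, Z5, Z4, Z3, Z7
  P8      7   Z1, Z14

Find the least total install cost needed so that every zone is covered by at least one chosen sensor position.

9

P6, P8 cover every zone at install cost 2 + 7 = 9.
Any cover uses at least 2 sensor positions; among all covering selections none totals below 9.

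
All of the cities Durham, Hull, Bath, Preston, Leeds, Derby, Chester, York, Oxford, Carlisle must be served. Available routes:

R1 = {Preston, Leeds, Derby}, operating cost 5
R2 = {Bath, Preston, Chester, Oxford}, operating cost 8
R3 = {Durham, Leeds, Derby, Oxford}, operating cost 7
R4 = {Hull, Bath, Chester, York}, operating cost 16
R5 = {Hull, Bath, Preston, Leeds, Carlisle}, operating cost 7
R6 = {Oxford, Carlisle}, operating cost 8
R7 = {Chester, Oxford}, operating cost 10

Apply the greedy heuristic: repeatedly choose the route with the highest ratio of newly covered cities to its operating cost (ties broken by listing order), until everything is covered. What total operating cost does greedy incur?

Pick 1: R5 adds 5 new (Hull, Bath, Preston, Leeds, Carlisle) at operating cost 7 (ratio 5/7).
Pick 2: R3 adds 3 new (Durham, Derby, Oxford) at operating cost 7 (ratio 3/7).
Pick 3: R2 adds 1 new (Chester) at operating cost 8 (ratio 1/8).
Pick 4: R4 adds 1 new (York) at operating cost 16 (ratio 1/16).
Greedy total operating cost: 7 + 7 + 8 + 16 = 38. (The true optimum is 30, so greedy overshoots here.)

38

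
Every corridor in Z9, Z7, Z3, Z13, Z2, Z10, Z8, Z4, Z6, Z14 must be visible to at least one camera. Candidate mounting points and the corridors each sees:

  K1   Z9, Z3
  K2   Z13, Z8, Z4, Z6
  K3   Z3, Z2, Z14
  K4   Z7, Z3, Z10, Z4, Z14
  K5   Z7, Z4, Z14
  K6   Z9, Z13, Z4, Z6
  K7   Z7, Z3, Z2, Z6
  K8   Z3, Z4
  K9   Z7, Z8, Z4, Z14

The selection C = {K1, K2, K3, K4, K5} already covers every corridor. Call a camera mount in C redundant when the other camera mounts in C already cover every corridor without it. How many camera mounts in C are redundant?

Drop K1: Z9 uncovered — not redundant.
Drop K2: Z13, Z8, Z6 uncovered — not redundant.
Drop K3: Z2 uncovered — not redundant.
Drop K4: Z10 uncovered — not redundant.
Drop K5: the rest still cover every corridor — redundant.
1 redundant: K5.

1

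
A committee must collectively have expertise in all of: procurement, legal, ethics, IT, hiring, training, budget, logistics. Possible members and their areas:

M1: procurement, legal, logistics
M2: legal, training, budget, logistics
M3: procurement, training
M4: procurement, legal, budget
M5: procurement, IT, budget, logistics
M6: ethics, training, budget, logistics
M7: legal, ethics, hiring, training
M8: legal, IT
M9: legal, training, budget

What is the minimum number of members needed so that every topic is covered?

M5, M7 together cover {procurement, legal, ethics, IT, hiring, training, budget, logistics} — every topic.
No single member contains all 8 topics, so 2 is optimal.
Greedy (largest uncovered first) would take M2, M5, M7 — 3 members — but 2 suffice.

2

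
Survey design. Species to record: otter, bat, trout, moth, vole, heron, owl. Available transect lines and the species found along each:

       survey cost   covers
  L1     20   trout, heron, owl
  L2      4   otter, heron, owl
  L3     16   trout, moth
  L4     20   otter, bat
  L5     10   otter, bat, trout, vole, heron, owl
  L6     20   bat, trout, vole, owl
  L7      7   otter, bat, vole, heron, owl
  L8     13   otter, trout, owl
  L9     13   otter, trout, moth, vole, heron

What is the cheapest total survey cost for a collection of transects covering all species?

L7, L9 cover every species at survey cost 7 + 13 = 20.
Any cover uses at least 2 transects; among all covering selections none totals below 20.
Greedy by coverage-per-survey cost would pick L2, L5, L9 for 27 — worse than the optimum 20.

20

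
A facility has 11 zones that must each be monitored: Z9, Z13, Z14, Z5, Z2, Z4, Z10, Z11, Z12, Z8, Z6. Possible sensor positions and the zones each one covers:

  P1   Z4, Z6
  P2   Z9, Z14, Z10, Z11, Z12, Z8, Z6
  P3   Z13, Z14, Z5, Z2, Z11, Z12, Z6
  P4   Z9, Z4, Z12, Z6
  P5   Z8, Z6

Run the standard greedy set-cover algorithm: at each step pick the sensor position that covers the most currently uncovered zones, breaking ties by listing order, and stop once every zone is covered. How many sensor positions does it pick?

Pick 1: P2 covers 7 new zones (Z9, Z14, Z10, Z11, Z12, Z8, Z6).
Pick 2: P3 covers 3 new zones (Z13, Z5, Z2).
Pick 3: P1 covers 1 new zones (Z4).
Greedy uses 3 sensor positions.

3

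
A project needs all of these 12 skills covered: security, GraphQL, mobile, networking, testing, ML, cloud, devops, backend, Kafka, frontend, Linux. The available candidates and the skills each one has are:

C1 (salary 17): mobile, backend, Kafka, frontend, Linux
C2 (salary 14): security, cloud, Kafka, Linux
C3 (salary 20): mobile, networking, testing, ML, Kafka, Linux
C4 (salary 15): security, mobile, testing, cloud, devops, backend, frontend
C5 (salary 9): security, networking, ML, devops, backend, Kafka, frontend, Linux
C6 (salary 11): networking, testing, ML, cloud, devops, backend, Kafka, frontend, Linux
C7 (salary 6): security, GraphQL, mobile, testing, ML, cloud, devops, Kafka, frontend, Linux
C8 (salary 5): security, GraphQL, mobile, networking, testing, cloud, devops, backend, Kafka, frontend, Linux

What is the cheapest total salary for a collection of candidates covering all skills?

C7, C8 cover every skill at salary 6 + 5 = 11.
Any cover uses at least 2 candidates; among all covering selections none totals below 11.

11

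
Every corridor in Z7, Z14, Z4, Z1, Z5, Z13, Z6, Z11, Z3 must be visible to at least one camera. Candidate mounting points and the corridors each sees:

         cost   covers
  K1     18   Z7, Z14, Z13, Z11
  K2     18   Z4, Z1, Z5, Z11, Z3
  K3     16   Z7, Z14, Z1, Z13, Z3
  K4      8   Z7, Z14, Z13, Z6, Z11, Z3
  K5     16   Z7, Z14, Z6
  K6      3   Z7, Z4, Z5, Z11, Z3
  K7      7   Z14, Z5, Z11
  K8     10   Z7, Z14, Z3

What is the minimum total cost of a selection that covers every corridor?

26

K2, K4 cover every corridor at cost 18 + 8 = 26.
Any cover uses at least 2 camera mounts; among all covering selections none totals below 26.
Greedy by coverage-per-cost would pick K6, K4, K3 for 27 — worse than the optimum 26.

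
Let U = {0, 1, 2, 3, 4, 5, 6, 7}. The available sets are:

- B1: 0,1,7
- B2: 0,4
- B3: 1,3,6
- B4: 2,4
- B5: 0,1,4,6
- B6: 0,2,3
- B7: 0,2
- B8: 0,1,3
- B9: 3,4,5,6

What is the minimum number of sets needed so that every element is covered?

B1, B4, B9 together cover {0, 1, 2, 3, 4, 5, 6, 7} — every element.
No 2 of the 9 sets cover everything (all 36 pairs fall short), so 3 is minimum.

3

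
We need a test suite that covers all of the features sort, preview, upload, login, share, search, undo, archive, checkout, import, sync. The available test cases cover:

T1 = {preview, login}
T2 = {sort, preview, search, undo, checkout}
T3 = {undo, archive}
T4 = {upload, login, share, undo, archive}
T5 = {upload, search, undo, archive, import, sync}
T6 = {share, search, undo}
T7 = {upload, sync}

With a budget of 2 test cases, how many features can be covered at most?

9

Choosing T2, T4 covers {sort, preview, upload, login, share, search, undo, archive, checkout} — 9 features.
No choice of 2 test cases does better; here import, sync are left uncovered.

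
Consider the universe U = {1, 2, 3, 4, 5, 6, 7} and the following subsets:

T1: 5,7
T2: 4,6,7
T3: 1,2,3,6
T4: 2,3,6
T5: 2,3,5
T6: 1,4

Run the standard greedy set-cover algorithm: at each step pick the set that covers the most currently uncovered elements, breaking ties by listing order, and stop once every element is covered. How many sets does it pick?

Pick 1: T3 covers 4 new elements (1, 2, 3, 6).
Pick 2: T1 covers 2 new elements (5, 7).
Pick 3: T2 covers 1 new elements (4).
Greedy uses 3 sets.

3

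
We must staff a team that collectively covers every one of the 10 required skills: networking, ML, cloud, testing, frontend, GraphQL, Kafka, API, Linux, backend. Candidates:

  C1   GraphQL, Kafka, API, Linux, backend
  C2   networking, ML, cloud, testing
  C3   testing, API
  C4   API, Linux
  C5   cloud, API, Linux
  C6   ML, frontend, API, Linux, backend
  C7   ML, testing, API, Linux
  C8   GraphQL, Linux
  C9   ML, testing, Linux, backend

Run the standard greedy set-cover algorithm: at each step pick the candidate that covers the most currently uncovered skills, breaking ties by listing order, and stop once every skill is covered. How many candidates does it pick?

3

Pick 1: C1 covers 5 new skills (GraphQL, Kafka, API, Linux, backend).
Pick 2: C2 covers 4 new skills (networking, ML, cloud, testing).
Pick 3: C6 covers 1 new skills (frontend).
Greedy uses 3 candidates.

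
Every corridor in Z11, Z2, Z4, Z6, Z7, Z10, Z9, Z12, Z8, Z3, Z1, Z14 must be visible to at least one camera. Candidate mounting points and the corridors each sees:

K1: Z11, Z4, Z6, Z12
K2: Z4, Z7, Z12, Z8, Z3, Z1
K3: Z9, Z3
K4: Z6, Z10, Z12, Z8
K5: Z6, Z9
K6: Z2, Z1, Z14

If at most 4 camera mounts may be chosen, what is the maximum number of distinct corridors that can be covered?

11

Choosing K1, K2, K3, K6 covers {Z11, Z2, Z4, Z6, Z7, Z9, Z12, Z8, Z3, Z1, Z14} — 11 corridors.
No choice of 4 camera mounts does better; here Z10 is left uncovered.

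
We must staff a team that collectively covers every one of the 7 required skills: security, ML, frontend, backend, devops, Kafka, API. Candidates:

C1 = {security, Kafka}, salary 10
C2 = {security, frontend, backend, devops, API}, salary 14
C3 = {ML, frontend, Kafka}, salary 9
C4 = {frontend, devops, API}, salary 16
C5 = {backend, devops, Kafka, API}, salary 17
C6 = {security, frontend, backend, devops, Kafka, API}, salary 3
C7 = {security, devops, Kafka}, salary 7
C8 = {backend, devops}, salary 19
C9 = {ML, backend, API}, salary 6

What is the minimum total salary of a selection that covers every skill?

9

C6, C9 cover every skill at salary 3 + 6 = 9.
Any cover uses at least 2 candidates; among all covering selections none totals below 9.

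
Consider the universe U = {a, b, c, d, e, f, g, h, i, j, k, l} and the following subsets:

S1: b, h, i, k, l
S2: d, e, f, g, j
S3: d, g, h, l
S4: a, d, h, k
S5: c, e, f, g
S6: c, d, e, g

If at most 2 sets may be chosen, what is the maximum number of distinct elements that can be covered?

10

Choosing S1, S2 covers {b, d, e, f, g, h, i, j, k, l} — 10 elements.
No choice of 2 sets does better; here a, c are left uncovered.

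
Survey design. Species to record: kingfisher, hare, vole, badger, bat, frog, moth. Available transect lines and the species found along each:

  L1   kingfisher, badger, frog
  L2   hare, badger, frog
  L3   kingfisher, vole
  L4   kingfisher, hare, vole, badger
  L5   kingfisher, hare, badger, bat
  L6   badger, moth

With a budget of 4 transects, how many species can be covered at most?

Choosing L1, L3, L5, L6 covers {kingfisher, hare, vole, badger, bat, frog, moth} — 7 species.
That is all 7 species.

7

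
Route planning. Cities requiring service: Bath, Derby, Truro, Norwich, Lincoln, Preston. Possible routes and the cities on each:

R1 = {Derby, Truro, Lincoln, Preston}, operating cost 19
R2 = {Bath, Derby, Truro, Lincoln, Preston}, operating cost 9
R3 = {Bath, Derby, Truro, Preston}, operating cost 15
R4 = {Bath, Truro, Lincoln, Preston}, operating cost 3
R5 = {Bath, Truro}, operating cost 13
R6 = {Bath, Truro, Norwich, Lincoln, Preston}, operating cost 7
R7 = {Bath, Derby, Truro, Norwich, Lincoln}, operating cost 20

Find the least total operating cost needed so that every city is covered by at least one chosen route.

16

R2, R6 cover every city at operating cost 9 + 7 = 16.
Any cover uses at least 2 routes; among all covering selections none totals below 16.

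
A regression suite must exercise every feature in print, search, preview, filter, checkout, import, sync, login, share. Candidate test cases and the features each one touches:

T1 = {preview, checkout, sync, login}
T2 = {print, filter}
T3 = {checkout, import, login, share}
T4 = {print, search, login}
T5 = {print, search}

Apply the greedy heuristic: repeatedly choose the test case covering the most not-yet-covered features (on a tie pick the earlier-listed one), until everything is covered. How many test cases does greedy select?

4

Pick 1: T1 covers 4 new features (preview, checkout, sync, login).
Pick 2: T2 covers 2 new features (print, filter).
Pick 3: T3 covers 2 new features (import, share).
Pick 4: T4 covers 1 new features (search).
Greedy uses 4 test cases.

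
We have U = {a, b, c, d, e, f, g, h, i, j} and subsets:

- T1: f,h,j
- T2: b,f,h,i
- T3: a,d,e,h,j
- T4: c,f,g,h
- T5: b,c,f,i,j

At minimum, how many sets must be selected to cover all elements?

T2, T3, T4 together cover {a, b, c, d, e, f, g, h, i, j} — every element.
No 2 of the 5 sets cover everything (all 10 pairs fall short), so 3 is minimum.

3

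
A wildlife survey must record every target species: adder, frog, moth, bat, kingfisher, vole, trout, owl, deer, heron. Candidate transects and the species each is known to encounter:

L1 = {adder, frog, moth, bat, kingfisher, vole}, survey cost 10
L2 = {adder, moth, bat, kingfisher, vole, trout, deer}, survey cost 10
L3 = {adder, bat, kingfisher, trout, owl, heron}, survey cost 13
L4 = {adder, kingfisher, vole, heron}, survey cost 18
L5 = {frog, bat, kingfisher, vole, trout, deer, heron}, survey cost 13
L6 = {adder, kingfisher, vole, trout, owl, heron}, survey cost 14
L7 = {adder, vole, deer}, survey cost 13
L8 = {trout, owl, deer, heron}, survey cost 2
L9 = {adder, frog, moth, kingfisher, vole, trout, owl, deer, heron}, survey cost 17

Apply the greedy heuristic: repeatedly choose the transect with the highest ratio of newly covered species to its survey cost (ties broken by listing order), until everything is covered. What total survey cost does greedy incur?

12

Pick 1: L8 adds 4 new (trout, owl, deer, heron) at survey cost 2 (ratio 4/2).
Pick 2: L1 adds 6 new (adder, frog, moth, bat, kingfisher, vole) at survey cost 10 (ratio 6/10).
Greedy total survey cost: 2 + 10 = 12.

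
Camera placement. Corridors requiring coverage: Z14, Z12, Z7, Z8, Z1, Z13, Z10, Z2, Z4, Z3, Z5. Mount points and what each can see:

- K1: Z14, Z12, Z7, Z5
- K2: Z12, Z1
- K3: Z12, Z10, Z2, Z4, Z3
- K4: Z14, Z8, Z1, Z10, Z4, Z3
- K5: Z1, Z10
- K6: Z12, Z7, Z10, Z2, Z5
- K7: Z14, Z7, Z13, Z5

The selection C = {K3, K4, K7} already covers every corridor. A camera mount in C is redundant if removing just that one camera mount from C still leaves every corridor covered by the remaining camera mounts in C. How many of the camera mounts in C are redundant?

Drop K3: Z12, Z2 uncovered — not redundant.
Drop K4: Z8, Z1 uncovered — not redundant.
Drop K7: Z7, Z13, Z5 uncovered — not redundant.
None of the camera mounts in C is redundant.

0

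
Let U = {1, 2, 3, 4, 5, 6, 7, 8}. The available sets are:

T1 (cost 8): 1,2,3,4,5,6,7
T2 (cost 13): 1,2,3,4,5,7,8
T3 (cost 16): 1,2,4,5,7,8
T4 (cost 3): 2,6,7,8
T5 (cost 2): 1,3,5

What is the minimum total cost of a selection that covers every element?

T1, T4 cover every element at cost 8 + 3 = 11.
Any cover uses at least 2 sets; among all covering selections none totals below 11.
Greedy by coverage-per-cost would pick T5, T4, T1 for 13 — worse than the optimum 11.

11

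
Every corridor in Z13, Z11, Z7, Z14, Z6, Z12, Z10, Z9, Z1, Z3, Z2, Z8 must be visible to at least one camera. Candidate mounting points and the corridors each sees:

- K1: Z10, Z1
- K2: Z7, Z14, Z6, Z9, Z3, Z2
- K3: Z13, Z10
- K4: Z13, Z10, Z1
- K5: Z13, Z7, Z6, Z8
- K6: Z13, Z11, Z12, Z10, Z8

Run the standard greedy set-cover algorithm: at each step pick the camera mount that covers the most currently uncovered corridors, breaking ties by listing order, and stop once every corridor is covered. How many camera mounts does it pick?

Pick 1: K2 covers 6 new corridors (Z7, Z14, Z6, Z9, Z3, Z2).
Pick 2: K6 covers 5 new corridors (Z13, Z11, Z12, Z10, Z8).
Pick 3: K1 covers 1 new corridors (Z1).
Greedy uses 3 camera mounts.

3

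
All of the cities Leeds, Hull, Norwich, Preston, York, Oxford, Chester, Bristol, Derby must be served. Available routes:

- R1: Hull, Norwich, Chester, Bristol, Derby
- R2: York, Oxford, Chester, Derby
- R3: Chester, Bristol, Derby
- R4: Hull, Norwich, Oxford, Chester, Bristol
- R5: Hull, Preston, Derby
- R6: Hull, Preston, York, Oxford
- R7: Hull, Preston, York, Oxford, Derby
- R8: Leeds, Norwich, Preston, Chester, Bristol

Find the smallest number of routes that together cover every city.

R7, R8 together cover {Leeds, Hull, Norwich, Preston, York, Oxford, Chester, Bristol, Derby} — every city.
No single route contains all 9 cities, so 2 is optimal.
Greedy (largest uncovered first) would take R1, R6, R8 — 3 routes — but 2 suffice.

2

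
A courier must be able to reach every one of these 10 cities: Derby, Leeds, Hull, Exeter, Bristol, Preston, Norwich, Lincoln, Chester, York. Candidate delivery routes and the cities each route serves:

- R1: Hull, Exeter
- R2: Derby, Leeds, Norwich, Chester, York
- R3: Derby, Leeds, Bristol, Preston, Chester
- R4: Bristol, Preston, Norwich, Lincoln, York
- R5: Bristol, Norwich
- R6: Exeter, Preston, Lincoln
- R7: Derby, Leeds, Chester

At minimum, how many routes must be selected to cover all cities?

R1, R2, R4 together cover {Derby, Leeds, Hull, Exeter, Bristol, Preston, Norwich, Lincoln, Chester, York} — every city.
No 2 of the 7 routes cover everything (all 21 pairs fall short), so 3 is minimum.

3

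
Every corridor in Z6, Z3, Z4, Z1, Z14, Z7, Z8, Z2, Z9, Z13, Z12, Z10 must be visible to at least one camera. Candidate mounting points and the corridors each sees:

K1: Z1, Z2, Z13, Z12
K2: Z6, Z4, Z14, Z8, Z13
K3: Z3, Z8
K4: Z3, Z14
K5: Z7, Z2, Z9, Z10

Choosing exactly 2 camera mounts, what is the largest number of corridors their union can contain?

9

Choosing K2, K5 covers {Z6, Z4, Z14, Z7, Z8, Z2, Z9, Z13, Z10} — 9 corridors.
No choice of 2 camera mounts does better; here Z3, Z1, Z12 are left uncovered.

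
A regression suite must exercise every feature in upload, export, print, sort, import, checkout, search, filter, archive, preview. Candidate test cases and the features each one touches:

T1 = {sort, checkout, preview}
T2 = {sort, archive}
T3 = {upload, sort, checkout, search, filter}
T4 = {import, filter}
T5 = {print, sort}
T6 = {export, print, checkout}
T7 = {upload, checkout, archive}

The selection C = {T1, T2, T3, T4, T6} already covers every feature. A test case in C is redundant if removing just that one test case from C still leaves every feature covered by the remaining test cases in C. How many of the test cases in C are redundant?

Drop T1: preview uncovered — not redundant.
Drop T2: archive uncovered — not redundant.
Drop T3: upload, search uncovered — not redundant.
Drop T4: import uncovered — not redundant.
Drop T6: export, print uncovered — not redundant.
None of the test cases in C is redundant.

0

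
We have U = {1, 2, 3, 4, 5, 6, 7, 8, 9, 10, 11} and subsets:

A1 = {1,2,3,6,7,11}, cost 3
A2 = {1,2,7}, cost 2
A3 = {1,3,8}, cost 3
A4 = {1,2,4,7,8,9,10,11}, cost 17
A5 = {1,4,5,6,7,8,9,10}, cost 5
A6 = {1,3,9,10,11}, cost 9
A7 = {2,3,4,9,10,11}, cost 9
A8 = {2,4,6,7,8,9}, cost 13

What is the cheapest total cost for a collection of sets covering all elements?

A1, A5 cover every element at cost 3 + 5 = 8.
Any cover uses at least 2 sets; among all covering selections none totals below 8.

8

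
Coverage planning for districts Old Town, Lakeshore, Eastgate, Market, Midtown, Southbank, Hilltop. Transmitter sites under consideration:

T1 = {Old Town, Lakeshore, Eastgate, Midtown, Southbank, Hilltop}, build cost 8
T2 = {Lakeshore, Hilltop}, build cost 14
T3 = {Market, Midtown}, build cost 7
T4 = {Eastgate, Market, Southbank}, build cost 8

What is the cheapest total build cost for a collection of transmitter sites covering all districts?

T1, T3 cover every district at build cost 8 + 7 = 15.
Any cover uses at least 2 transmitter sites; among all covering selections none totals below 15.

15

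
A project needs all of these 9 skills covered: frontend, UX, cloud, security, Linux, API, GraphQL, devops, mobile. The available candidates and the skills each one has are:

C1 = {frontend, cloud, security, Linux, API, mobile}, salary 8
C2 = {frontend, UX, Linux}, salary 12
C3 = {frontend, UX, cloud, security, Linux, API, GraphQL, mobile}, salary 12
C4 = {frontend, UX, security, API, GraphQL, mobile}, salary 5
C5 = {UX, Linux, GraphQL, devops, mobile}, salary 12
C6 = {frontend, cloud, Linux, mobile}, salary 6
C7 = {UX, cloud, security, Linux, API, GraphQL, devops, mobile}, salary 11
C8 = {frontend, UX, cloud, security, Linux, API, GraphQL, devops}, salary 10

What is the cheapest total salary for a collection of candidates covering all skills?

C4, C8 cover every skill at salary 5 + 10 = 15.
Any cover uses at least 2 candidates; among all covering selections none totals below 15.
Greedy by coverage-per-salary would pick C4, C6, C8 for 21 — worse than the optimum 15.

15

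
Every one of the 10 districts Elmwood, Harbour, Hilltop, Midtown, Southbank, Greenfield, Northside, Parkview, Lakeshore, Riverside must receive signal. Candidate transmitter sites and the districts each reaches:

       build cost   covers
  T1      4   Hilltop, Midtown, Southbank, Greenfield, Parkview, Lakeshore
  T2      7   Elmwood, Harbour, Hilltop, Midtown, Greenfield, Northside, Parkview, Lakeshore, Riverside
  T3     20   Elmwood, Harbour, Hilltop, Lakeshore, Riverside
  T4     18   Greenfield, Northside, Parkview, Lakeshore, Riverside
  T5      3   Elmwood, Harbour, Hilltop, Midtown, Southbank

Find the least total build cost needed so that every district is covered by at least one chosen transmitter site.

T2, T5 cover every district at build cost 7 + 3 = 10.
Any cover uses at least 2 transmitter sites; among all covering selections none totals below 10.

10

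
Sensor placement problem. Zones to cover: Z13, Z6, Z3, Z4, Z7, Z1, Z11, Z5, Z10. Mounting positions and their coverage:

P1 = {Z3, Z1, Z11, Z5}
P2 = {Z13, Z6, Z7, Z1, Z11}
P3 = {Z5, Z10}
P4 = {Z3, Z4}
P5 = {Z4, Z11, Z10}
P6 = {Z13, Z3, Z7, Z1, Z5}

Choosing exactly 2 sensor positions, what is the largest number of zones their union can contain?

8

Choosing P5, P6 covers {Z13, Z3, Z4, Z7, Z1, Z11, Z5, Z10} — 8 zones.
No choice of 2 sensor positions does better; here Z6 is left uncovered.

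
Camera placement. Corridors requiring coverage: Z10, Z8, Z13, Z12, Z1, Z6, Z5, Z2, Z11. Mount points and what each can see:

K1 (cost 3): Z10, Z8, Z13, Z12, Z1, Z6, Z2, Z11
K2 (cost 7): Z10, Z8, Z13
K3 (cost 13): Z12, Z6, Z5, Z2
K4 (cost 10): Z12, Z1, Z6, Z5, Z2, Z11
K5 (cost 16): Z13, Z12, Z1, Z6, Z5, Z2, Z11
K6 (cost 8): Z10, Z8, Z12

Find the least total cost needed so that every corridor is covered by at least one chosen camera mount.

K1, K4 cover every corridor at cost 3 + 10 = 13.
Any cover uses at least 2 camera mounts; among all covering selections none totals below 13.

13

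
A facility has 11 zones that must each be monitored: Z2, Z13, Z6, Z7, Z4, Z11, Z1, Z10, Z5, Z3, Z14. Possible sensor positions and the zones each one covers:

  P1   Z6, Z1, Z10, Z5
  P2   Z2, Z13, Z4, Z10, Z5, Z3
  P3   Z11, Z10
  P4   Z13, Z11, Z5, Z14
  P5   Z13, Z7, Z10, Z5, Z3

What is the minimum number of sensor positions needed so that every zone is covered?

P1, P2, P4, P5 together cover {Z2, Z13, Z6, Z7, Z4, Z11, Z1, Z10, Z5, Z3, Z14} — every zone.
No 3 of the 5 sensor positions cover everything (all 10 triples fall short), so 4 is minimum.

4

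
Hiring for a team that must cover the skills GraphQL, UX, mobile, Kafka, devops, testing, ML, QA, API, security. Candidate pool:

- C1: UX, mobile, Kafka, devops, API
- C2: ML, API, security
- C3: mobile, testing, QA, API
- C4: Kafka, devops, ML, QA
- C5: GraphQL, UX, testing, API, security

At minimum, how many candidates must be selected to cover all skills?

3

C1, C4, C5 together cover {GraphQL, UX, mobile, Kafka, devops, testing, ML, QA, API, security} — every skill.
No 2 of the 5 candidates cover everything (all 10 pairs fall short), so 3 is minimum.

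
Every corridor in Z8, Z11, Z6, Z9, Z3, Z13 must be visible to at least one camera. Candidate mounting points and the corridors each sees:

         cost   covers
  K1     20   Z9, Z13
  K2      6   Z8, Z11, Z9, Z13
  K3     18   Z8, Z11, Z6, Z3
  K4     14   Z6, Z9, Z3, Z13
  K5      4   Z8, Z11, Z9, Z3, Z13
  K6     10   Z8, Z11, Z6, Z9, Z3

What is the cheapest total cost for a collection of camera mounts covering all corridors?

K5, K6 cover every corridor at cost 4 + 10 = 14.
Any cover uses at least 2 camera mounts; among all covering selections none totals below 14.

14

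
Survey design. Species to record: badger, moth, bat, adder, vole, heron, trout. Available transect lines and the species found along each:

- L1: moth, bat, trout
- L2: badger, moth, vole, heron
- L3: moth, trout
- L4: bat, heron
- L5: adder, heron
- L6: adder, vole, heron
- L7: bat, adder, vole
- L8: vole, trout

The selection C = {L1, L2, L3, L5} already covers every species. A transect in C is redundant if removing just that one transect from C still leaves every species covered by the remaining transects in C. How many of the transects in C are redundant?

Drop L1: bat uncovered — not redundant.
Drop L2: badger, vole uncovered — not redundant.
Drop L3: the rest still cover every species — redundant.
Drop L5: adder uncovered — not redundant.
1 redundant: L3.

1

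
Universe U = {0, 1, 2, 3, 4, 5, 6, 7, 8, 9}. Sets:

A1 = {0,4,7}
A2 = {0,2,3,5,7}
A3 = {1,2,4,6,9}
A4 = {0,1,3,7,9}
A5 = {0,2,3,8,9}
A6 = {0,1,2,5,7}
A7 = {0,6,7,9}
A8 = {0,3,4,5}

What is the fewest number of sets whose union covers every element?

3

A2, A3, A5 together cover {0, 1, 2, 3, 4, 5, 6, 7, 8, 9} — every element.
No 2 of the 8 sets cover everything (all 28 pairs fall short), so 3 is minimum.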